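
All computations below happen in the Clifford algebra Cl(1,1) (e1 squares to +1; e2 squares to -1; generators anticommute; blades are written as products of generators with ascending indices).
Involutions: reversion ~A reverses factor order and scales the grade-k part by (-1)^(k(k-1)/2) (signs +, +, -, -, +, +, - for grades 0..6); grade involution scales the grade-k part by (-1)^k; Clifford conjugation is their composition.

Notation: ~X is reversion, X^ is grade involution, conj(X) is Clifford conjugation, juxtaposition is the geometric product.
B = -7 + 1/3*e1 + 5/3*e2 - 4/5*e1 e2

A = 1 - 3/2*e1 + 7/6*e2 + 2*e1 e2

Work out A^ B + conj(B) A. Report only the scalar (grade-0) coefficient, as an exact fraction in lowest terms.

first term: -277/45 - 377/30*e1 + 239/30*e2 - 536/45*e1 e2
second term: -133/45 + 59/10*e1 - 93/10*e2 - 724/45*e1 e2
Answer: -82/9


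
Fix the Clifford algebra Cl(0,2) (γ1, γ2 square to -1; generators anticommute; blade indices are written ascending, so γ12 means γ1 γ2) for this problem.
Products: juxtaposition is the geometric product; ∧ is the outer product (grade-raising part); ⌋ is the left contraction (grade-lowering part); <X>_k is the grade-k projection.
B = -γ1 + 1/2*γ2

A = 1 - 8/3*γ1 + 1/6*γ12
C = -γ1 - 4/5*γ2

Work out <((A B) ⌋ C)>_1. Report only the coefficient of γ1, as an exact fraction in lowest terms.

step 1: -8/3 - 13/12*γ1 + 1/3*γ2 - 4/3*γ12
step 2: -49/60 + 8/3*γ1 + 32/15*γ2
step 3: 8/3*γ1 + 32/15*γ2
Answer: 8/3


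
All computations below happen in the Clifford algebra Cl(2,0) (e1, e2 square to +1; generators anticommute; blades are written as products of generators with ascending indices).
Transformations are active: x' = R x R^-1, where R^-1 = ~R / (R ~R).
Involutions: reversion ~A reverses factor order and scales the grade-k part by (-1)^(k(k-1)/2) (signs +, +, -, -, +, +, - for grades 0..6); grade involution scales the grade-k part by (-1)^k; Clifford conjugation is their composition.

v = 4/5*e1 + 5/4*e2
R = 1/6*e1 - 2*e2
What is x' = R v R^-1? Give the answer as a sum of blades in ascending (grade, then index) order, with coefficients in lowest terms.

~R = 1/6*e1 - 2*e2, and R ~R = 145/36, so R^-1 = ~R / (145/36).
R v = -71/30 + 217/120*e1 e2
Answer: -722/725*e1 + 3191/2900*e2


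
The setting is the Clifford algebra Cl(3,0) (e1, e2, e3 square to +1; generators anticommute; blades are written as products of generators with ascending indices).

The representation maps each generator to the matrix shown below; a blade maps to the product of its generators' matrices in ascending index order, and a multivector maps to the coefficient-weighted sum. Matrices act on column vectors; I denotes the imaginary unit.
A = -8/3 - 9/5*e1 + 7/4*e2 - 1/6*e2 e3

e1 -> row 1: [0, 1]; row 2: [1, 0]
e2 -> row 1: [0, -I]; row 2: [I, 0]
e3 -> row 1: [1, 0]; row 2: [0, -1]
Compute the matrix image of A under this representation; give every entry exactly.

Bivector images (products of the table entries): rho(e2 e3) = rho(e2)rho(e3) = row 1: [0, I]; row 2: [I, 0].
M = (-8/3)*1 + (-9/5)*rho(e1) + (7/4)*rho(e2) + (-1/6)*rho(e2 e3), summed entrywise (1 is the identity matrix):
Answer: row 1: [-8/3, -9/5 - 23*I/12]; row 2: [-9/5 + 19*I/12, -8/3]


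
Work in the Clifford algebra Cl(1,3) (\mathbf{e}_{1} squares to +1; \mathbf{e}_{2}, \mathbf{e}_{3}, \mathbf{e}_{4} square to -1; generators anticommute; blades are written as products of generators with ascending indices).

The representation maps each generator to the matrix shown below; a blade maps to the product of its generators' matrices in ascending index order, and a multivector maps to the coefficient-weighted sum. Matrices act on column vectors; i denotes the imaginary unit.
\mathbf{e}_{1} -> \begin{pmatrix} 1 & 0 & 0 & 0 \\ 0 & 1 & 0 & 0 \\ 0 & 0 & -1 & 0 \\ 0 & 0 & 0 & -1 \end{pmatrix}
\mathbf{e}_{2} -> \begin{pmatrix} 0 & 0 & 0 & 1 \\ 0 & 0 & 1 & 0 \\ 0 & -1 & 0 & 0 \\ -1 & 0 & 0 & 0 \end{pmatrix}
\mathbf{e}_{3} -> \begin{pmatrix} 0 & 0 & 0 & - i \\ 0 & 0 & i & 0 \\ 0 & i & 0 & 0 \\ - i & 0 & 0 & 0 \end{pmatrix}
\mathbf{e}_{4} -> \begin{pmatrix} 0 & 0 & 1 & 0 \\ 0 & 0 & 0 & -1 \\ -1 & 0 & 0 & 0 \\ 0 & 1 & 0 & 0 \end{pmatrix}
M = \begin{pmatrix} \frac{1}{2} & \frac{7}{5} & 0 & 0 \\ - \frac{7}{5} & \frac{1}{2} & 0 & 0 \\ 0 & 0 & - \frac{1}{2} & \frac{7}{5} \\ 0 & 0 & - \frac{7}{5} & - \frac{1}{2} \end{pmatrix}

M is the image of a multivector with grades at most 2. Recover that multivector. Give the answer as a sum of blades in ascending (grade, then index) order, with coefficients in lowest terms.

Method: the blade images are trace-orthogonal — tr(rho(e_A) rho(e_B)^-1) = 4 if A = B and 0 otherwise — and rho(e_A)^-1 = (e_A)^2 * rho(e_A) with (e_A)^2 = +1 or -1, so the coefficient of e_A in the preimage is (e_A)^2 * tr(M rho(e_A))/4.
Nonzero projections over blades of grade <= 2: e_{1}: (e_{1})^2 = +1, tr(M rho(e_{1})) = 2, coefficient \frac{1}{2}; e_{2} e_{4}: (e_{2} e_{4})^2 = -1, tr(M rho(e_{2} e_{4})) = - \frac{28}{5}, coefficient \frac{7}{5}. Every other blade of grade <= 2 projects to 0.
Answer: \frac{1}{2} e_{1} + \frac{7}{5} e_{2} e_{4}


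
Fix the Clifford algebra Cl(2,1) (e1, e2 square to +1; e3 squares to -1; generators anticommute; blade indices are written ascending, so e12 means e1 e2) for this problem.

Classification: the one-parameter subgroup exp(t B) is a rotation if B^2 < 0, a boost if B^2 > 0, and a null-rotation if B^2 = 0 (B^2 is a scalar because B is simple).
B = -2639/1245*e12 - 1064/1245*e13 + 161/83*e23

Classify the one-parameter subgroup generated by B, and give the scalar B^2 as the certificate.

B^2 term by term: the squares give (-2639/1245)^2*(e12)^2 + (-1064/1245)^2*(e13)^2 + (161/83)^2*(e23)^2 = 6964321/1550025*(-1) + 1132096/1550025*(+1) + 25921/6889*(+1) = 0 (each basis 2-blade squares to minus the product of its generators' squares); cross terms between blades sharing an index anticommute and cancel. So B^2 = 0.
Answer: null-rotation, certificate B^2 = 0. Certificate logic: 0 is a conjugation-invariant scalar, so its sign fixes rotation versus boost versus null-rotation outright.


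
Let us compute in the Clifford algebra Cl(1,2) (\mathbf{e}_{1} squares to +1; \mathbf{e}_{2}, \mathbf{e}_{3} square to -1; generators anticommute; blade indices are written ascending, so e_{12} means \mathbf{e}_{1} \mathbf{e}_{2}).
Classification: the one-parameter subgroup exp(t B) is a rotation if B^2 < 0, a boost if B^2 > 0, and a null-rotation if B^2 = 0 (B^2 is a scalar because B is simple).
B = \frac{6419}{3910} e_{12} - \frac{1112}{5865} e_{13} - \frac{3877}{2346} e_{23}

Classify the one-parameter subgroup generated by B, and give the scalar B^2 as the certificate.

B^2 term by term: the squares give (\frac{6419}{3910})^2*(e_{12})^2 + (-\frac{1112}{5865})^2*(e_{13})^2 + (-\frac{3877}{2346})^2*(e_{23})^2 = \frac{41203561}{15288100}*(+1) + \frac{1236544}{34398225}*(+1) + \frac{15031129}{5503716}*(-1) = 0 (each basis 2-blade squares to minus the product of its generators' squares); cross terms between blades sharing an index anticommute and cancel. So B^2 = 0.
Answer: null-rotation, certificate B^2 = 0. One invariant decides it: the square 0 survives every conjugation, and its sign is exactly the classification.


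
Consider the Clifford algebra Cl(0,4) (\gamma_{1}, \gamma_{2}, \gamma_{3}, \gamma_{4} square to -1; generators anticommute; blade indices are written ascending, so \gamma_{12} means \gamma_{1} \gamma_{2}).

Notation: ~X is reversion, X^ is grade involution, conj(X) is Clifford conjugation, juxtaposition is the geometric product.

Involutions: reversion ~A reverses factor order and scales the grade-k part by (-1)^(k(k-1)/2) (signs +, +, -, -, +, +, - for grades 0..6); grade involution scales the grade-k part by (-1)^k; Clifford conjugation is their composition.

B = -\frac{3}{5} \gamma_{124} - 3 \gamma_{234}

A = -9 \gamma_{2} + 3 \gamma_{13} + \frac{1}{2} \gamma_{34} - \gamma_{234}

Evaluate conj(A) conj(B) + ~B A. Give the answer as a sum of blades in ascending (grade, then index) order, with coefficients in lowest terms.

first term: 3 - \frac{3}{2} \gamma_{2} - \frac{3}{5} \gamma_{13} - \frac{27}{5} \gamma_{14} + 27 \gamma_{34} - \frac{3}{10} \gamma_{123} + 9 \gamma_{124} - \frac{9}{5} \gamma_{234}
second term: -3 - \frac{3}{2} \gamma_{2} - \frac{3}{5} \gamma_{13} - \frac{27}{5} \gamma_{14} + 27 \gamma_{34} + \frac{3}{10} \gamma_{123} - 9 \gamma_{124} + \frac{9}{5} \gamma_{234}
Answer: -3 \gamma_{2} - \frac{6}{5} \gamma_{13} - \frac{54}{5} \gamma_{14} + 54 \gamma_{34}


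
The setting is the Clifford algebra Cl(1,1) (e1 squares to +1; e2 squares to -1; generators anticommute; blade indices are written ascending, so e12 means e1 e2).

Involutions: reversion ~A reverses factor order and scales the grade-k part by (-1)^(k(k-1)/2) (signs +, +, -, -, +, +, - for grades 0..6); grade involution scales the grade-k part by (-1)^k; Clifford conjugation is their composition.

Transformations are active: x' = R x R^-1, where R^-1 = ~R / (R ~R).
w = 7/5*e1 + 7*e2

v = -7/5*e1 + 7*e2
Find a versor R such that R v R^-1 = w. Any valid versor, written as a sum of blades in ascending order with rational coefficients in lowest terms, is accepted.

The midline construction: v and w both square to -1176/25, so reflecting in their sum 14*e2 exchanges them.
Answer: 14*e2


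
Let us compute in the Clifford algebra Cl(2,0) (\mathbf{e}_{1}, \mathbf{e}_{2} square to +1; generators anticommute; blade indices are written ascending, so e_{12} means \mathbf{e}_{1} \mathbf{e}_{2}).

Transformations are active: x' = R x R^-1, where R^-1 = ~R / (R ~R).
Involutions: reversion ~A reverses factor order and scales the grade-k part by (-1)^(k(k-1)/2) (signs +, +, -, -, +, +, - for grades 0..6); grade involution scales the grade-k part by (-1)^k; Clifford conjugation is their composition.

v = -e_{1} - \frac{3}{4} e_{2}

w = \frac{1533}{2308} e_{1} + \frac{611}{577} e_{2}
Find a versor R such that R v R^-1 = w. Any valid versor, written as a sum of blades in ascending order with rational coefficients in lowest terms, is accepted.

Equal squares first: v^2 = w^2 = \frac{25}{16}. Then v + w = -\frac{775}{2308} e_{1} + \frac{713}{2308} e_{2} is a versor taking v to w, provided it is invertible.
Answer: -\frac{775}{2308} e_{1} + \frac{713}{2308} e_{2}


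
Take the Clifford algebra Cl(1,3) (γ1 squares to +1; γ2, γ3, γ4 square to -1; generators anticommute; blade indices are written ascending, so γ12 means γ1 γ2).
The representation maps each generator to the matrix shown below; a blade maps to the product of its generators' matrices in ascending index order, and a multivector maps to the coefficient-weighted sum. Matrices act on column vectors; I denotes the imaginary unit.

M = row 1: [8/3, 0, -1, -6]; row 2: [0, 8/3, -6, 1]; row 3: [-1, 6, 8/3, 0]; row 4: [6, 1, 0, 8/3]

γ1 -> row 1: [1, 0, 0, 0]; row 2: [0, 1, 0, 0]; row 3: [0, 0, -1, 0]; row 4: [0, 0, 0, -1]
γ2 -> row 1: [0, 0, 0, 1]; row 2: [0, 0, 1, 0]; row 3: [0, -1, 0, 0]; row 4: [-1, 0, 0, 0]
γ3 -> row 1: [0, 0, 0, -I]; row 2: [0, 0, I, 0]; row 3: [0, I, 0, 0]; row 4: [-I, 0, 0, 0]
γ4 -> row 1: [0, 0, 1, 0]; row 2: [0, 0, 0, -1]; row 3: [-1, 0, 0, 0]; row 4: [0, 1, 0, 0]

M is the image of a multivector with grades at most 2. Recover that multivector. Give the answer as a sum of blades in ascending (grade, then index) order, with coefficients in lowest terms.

Method: the blade images are trace-orthogonal — tr(rho(e_A) rho(e_B)^-1) = 4 if A = B and 0 otherwise — and rho(e_A)^-1 = (e_A)^2 * rho(e_A) with (e_A)^2 = +1 or -1, so the coefficient of e_A in the preimage is (e_A)^2 * tr(M rho(e_A))/4.
Nonzero projections over blades of grade <= 2: 1: (1)^2 = +1, tr(M 1) = 32/3, coefficient 8/3; γ2: (γ2)^2 = -1, tr(M rho(γ2)) = 24, coefficient -6; γ14: (γ14)^2 = +1, tr(M rho(γ14)) = -4, coefficient -1. Every other blade of grade <= 2 projects to 0.
Answer: 8/3 - 6*γ2 - γ14


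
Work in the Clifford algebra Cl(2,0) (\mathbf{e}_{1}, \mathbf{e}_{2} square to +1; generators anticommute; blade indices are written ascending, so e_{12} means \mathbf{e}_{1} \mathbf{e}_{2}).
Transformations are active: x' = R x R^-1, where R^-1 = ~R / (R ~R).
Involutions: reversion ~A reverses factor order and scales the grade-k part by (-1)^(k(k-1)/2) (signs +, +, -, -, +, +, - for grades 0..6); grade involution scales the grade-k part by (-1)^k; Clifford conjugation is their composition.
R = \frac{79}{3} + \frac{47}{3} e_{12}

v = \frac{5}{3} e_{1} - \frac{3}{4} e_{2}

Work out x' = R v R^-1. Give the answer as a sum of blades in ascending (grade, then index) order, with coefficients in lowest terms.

~R = \frac{79}{3} - \frac{47}{3} e_{12}, and R ~R = \frac{8450}{9}, so R^-1 = ~R / (\frac{8450}{9}).
R v = \frac{1157}{36} e_{1} - \frac{1651}{36} e_{2}
Answer: \frac{177}{1300} e_{1} - \frac{1777}{975} e_{2}


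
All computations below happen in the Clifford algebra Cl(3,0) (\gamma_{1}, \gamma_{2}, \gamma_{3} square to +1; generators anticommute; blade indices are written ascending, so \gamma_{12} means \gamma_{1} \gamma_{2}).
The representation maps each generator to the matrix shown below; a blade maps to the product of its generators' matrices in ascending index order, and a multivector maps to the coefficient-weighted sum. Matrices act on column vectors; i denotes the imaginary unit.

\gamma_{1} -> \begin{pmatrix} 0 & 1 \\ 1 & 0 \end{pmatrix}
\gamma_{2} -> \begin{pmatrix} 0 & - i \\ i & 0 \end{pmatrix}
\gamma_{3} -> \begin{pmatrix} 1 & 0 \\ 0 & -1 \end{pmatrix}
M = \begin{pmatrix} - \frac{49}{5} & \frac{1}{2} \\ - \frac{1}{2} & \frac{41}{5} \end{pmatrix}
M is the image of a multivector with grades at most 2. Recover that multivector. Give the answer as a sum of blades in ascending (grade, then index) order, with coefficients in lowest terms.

Method: 1, rho(\gamma_{1}), rho(\gamma_{2}), rho(\gamma_{3}) form a trace-orthogonal basis of the 2x2 complex matrices (tr(X Y) = 2 if X = Y, else 0), so M = m0*1 + m1*rho(\gamma_{1}) + m2*rho(\gamma_{2}) + m3*rho(\gamma_{3}) with m0 = tr(M)/2 = - \frac{4}{5}, m1 = tr(M rho(\gamma_{1}))/2 = 0, m2 = tr(M rho(\gamma_{2}))/2 = \frac{i}{2}, m3 = tr(M rho(\gamma_{3}))/2 = -9.
Multiplying table entries, the bivector images are rho(\gamma_{12}) = i*rho(\gamma_{3}), rho(\gamma_{13}) = -i*rho(\gamma_{2}), rho(\gamma_{23}) = i*rho(\gamma_{1}); with real blade coefficients the real parts of m0..m3 are the coefficients of 1, \gamma_{1}, \gamma_{2}, \gamma_{3} and the imaginary parts give the bivectors (\gamma_{23}: Im m1, \gamma_{13}: -Im m2, \gamma_{12}: Im m3).
Answer: -\frac{4}{5} - 9 \gamma_{3} - \frac{1}{2} \gamma_{13}


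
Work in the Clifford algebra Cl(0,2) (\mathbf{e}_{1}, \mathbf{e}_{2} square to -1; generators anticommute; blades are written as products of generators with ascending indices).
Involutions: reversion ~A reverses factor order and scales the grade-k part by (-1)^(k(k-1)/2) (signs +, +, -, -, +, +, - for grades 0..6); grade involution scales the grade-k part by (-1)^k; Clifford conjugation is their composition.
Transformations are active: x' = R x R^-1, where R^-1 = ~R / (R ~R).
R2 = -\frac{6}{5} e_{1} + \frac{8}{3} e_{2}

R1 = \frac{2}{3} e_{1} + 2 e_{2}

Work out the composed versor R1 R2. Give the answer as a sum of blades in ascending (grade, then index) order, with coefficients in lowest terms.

Distribute over the terms of R1 (each basis-blade product reordered to ascending indices, repeated generators contracted through their squares):
(\frac{2}{3} e_{1}) R2 = \frac{4}{5} + \frac{16}{9} e_{1} e_{2}
(2 e_{2}) R2 = -\frac{16}{3} + \frac{12}{5} e_{1} e_{2}
Summing the partial products and collecting blades:
Answer: -\frac{68}{15} + \frac{188}{45} e_{1} e_{2}


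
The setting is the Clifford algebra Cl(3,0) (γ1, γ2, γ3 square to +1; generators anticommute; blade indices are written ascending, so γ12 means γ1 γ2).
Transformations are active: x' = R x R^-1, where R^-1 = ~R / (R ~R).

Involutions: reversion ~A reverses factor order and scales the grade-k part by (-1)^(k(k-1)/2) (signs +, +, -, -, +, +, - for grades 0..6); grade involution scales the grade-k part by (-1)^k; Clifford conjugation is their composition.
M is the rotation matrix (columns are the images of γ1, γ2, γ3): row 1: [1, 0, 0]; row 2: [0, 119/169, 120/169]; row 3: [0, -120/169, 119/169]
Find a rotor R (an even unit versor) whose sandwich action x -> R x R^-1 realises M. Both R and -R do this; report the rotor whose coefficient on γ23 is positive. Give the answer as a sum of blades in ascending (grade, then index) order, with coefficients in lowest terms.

Method: write R = a + b12*γ12 + b13*γ13 + b23*γ23 with a^2 + b12^2 + b13^2 + b23^2 = 1 (so R^-1 = ~R). Expanding the columns R e_j ~R gives tr M = 4a^2 - 1 and, from the antisymmetric part, M21 - M12 = -4a*b12, M13 - M31 = 4a*b13, M32 - M23 = -4a*b23.
Here tr M = 407/169, so a^2 = (1 + tr M)/4 = 144/169 and a = ±12/13. Taking a = 12/13: M21 - M12 = 0, M13 - M31 = 0, M32 - M23 = -240/169, giving b12 = 0, b13 = 0, b23 = 5/13, i.e. R = 12/13 + 5/13*γ23.
Its γ23 coefficient is already positive.
Answer: 12/13 + 5/13*γ23. Why the constraint matters: R and -R act identically through the sandwich — M has trace 407/169 either way — so only the sign condition on γ23 picks one of the two preimages.


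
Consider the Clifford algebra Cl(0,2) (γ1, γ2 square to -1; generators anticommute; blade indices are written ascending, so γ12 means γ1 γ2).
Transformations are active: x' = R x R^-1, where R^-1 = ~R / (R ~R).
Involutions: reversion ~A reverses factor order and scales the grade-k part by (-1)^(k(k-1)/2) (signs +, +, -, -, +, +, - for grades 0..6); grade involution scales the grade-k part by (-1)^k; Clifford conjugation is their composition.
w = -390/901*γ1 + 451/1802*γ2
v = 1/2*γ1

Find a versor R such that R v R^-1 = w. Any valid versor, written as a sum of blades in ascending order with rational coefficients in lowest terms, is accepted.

Sketch: the shared square -1/4 makes R = v + w = 121/1802*γ1 + 451/1802*γ2 the natural versor; its sandwich fixes that direction, negates (v - w)/2, and sends v to w.
Answer: 121/1802*γ1 + 451/1802*γ2


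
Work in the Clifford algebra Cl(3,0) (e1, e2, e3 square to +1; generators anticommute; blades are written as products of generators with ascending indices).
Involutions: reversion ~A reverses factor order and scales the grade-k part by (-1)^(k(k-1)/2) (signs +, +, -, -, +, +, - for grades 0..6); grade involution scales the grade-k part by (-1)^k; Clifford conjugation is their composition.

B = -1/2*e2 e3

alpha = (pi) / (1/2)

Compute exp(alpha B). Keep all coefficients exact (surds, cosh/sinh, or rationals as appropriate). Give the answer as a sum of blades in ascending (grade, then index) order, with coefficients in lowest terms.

B^2 = (-1/2)^2*(e2 e3)^2 = 1/4*(-1) = -1/4 (a basis 2-blade squares to minus the product of its generators' squares).
B^2 = -1/4 — the negative square puts this in the circular regime; l = 1/2, alpha*l = pi, so exp(alpha B) = cos(pi) + (sin(pi)/(1/2))*B = -1 + (0)*B.
Answer: -1


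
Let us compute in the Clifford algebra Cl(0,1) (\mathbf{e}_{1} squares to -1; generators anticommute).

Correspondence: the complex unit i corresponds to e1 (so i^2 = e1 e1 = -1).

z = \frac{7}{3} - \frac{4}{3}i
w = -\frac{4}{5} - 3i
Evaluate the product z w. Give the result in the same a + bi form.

In blades: z = \frac{7}{3} - \frac{4}{3} e_{1}, w = -\frac{4}{5} - 3 e_{1}.
Distribute z over w term by term (generator squares from the signature, products reordered to ascending indices): (\frac{7}{3})*w = -\frac{28}{15} - 7 e_{1}; (-\frac{4}{3} e_{1})*w = -4 + \frac{16}{15} e_{1}.
Sum: -\frac{88}{15} - \frac{89}{15} e_{1}; translating back through the correspondence:
Answer: -\frac{88}{15} - \frac{89}{15}i


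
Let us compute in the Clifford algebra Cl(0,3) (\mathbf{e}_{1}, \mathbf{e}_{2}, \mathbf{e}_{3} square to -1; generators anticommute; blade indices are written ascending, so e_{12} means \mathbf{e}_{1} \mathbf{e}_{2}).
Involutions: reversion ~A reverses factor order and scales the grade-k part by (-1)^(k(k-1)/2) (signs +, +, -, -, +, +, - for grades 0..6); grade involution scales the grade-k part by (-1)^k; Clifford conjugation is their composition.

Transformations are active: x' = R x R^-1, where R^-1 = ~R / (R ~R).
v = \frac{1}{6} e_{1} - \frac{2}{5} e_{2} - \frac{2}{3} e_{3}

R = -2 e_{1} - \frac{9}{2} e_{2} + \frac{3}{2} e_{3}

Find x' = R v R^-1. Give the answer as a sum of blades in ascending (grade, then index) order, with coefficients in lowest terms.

~R = -2 e_{1} - \frac{9}{2} e_{2} + \frac{3}{2} e_{3}, and R ~R = -\frac{53}{2}, so R^-1 = ~R / (-\frac{53}{2}).
R v = -\frac{7}{15} + \frac{31}{20} e_{12} + \frac{13}{12} e_{13} + \frac{18}{5} e_{23}
Answer: -\frac{377}{1590} e_{1} + \frac{64}{265} e_{2} + \frac{572}{795} e_{3}


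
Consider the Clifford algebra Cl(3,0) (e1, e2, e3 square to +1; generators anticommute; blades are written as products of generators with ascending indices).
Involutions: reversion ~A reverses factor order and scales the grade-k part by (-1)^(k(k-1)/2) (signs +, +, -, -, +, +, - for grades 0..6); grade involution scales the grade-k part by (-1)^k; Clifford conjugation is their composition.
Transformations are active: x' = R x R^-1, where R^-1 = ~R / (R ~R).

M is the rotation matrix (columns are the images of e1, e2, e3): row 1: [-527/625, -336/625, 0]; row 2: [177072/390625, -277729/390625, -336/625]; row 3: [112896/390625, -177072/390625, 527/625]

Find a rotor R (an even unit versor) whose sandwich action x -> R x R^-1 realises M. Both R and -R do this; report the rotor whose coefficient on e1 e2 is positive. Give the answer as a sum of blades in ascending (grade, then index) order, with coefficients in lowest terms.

Method: write R = a + b12*e1 e2 + b13*e1 e3 + b23*e2 e3 with a^2 + b12^2 + b13^2 + b23^2 = 1 (so R^-1 = ~R). Expanding the columns R e_j ~R gives tr M = 4a^2 - 1 and, from the antisymmetric part, M21 - M12 = -4a*b12, M13 - M31 = 4a*b13, M32 - M23 = -4a*b23.
Here tr M = -277729/390625, so a^2 = (1 + tr M)/4 = 28224/390625 and a = ±168/625. Taking a = 168/625: M21 - M12 = 387072/390625, M13 - M31 = -112896/390625, M32 - M23 = 32928/390625, giving b12 = -576/625, b13 = -168/625, b23 = -49/625, i.e. R = 168/625 - 576/625*e1 e2 - 168/625*e1 e3 - 49/625*e2 e3.
Its e1 e2 coefficient is negative, so report the other preimage -R.
Answer: -168/625 + 576/625*e1 e2 + 168/625*e1 e3 + 49/625*e2 e3. Key observation: the double cover Spin(3) -> SO(3) sends R and -R to the same matrix (trace -277729/390625 here), so the stated sign of the e1 e2 coefficient is what selects one sheet.


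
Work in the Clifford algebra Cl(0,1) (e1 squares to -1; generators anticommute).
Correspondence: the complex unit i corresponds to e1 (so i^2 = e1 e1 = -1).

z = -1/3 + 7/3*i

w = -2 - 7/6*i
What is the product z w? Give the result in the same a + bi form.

In blades: z = -1/3 + 7/3*e1, w = -2 - 7/6*e1.
Distribute z over w term by term (generator squares from the signature, products reordered to ascending indices): (-1/3)*w = 2/3 + 7/18*e1; (7/3*e1)*w = 49/18 - 14/3*e1.
Sum: 61/18 - 77/18*e1; translating back through the correspondence:
Answer: 61/18 - 77/18*i


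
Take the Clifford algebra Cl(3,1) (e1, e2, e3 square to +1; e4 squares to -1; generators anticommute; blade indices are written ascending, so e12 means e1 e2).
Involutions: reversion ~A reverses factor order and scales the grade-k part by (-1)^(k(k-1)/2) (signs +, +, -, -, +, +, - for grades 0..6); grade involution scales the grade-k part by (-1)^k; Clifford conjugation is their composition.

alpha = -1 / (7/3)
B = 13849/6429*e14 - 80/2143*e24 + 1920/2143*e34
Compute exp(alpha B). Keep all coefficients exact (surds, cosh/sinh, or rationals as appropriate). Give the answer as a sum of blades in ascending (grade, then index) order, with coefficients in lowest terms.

B^2 term by term: the squares give (13849/6429)^2*(e14)^2 + (-80/2143)^2*(e24)^2 + (1920/2143)^2*(e34)^2 = 191794801/41332041*(+1) + 6400/4592449*(+1) + 3686400/4592449*(+1) = 49/9 (each basis 2-blade squares to minus the product of its generators' squares); cross terms between blades sharing an index anticommute and cancel. So B^2 = 49/9.
B^2 = 49/9 — B^2 > 0, so the exponential closes hyperbolically: l = 7/3, alpha*l = -1, so exp(alpha B) = cosh(-1) + (sinh(-1)/(7/3))*B = cosh(1) + (-3*sinh(1)/7)*B.
Answer: cosh(1) - 13849*sinh(1)/15001*e14 + 240*sinh(1)/15001*e24 - 5760*sinh(1)/15001*e34


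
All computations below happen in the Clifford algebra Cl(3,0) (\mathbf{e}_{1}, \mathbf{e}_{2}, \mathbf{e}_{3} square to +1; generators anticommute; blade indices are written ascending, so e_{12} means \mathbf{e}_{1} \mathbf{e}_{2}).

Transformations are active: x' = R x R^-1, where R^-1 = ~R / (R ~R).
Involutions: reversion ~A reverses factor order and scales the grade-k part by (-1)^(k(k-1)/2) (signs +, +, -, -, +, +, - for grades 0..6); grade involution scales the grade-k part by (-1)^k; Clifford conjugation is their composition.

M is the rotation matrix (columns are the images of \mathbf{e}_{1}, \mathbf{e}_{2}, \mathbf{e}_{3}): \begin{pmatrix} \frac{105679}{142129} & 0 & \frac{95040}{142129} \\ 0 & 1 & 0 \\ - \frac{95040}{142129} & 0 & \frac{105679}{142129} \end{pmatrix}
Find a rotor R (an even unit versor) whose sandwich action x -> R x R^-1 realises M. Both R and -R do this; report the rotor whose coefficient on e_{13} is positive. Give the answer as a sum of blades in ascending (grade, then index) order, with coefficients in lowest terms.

Method: write R = a + b12*e_{12} + b13*e_{13} + b23*e_{23} with a^2 + b12^2 + b13^2 + b23^2 = 1 (so R^-1 = ~R). Expanding the columns R e_j ~R gives tr M = 4a^2 - 1 and, from the antisymmetric part, M21 - M12 = -4a*b12, M13 - M31 = 4a*b13, M32 - M23 = -4a*b23.
Here tr M = \frac{353487}{142129}, so a^2 = (1 + tr M)/4 = \frac{123904}{142129} and a = ±\frac{352}{377}. Taking a = \frac{352}{377}: M21 - M12 = 0, M13 - M31 = \frac{190080}{142129}, M32 - M23 = 0, giving b12 = 0, b13 = \frac{135}{377}, b23 = 0, i.e. R = \frac{352}{377} + \frac{135}{377} e_{13}.
Its e_{13} coefficient is already positive.
Answer: \frac{352}{377} + \frac{135}{377} e_{13}. Why the constraint matters: R and -R act identically through the sandwich — M has trace \frac{353487}{142129} either way — so only the sign condition on e_{13} picks one of the two preimages.


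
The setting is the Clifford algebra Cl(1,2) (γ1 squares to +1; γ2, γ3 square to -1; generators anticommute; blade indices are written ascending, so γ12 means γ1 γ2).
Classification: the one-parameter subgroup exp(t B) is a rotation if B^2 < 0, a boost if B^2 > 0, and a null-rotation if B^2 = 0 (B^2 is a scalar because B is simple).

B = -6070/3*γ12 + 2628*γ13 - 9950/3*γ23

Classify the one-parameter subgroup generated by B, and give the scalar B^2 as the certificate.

B^2 term by term: the squares give (-6070/3)^2*(γ12)^2 + (2628)^2*(γ13)^2 + (-9950/3)^2*(γ23)^2 = 36844900/9*(+1) + 6906384*(+1) + 99002500/9*(-1) = -16 (each basis 2-blade squares to minus the product of its generators' squares); cross terms between blades sharing an index anticommute and cancel. So B^2 = -16.
Answer: rotation, certificate B^2 = -16. One invariant decides it: the square -16 survives every conjugation, and its sign is exactly the classification.


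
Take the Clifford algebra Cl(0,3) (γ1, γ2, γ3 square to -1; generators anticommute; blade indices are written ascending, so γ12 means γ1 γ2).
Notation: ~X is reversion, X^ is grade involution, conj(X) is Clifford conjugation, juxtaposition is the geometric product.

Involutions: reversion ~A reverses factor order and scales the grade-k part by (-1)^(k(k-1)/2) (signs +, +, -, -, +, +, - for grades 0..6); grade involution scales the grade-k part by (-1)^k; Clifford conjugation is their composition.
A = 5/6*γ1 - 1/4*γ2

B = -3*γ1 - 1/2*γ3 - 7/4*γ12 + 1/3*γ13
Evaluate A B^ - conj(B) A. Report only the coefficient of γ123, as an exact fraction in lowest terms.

first term: -5/2 + 7/16*γ1 + 35/24*γ2 - 5/18*γ3 + 3/4*γ12 + 5/12*γ13 - 1/8*γ23 + 1/12*γ123
second term: -5/2 + 7/16*γ1 + 35/24*γ2 - 5/18*γ3 - 3/4*γ12 - 5/12*γ13 + 1/8*γ23 - 1/12*γ123
Answer: 1/6


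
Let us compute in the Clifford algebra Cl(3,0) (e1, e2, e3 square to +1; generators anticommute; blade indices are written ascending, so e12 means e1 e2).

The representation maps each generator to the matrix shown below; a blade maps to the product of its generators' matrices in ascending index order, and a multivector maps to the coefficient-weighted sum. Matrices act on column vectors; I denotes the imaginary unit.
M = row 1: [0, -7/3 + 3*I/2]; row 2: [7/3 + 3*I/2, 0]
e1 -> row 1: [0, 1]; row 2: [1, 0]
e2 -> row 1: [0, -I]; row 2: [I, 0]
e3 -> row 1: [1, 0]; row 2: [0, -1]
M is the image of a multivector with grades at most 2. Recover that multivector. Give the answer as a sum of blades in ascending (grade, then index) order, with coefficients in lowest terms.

Method: 1, rho(e1), rho(e2), rho(e3) form a trace-orthogonal basis of the 2x2 complex matrices (tr(X Y) = 2 if X = Y, else 0), so M = m0*1 + m1*rho(e1) + m2*rho(e2) + m3*rho(e3) with m0 = tr(M)/2 = 0, m1 = tr(M rho(e1))/2 = 3*I/2, m2 = tr(M rho(e2))/2 = -7*I/3, m3 = tr(M rho(e3))/2 = 0.
Multiplying table entries, the bivector images are rho(e12) = I*rho(e3), rho(e13) = -I*rho(e2), rho(e23) = I*rho(e1); with real blade coefficients the real parts of m0..m3 are the coefficients of 1, e1, e2, e3 and the imaginary parts give the bivectors (e23: Im m1, e13: -Im m2, e12: Im m3).
Answer: 7/3*e13 + 3/2*e23


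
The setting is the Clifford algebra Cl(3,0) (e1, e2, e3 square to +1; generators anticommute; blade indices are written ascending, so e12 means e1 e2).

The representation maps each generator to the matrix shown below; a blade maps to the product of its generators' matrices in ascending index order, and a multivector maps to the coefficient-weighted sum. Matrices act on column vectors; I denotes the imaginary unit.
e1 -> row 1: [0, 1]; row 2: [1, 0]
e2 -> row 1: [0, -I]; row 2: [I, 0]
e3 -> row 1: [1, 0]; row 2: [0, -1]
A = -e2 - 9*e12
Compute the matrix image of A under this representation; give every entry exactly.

Bivector images (products of the table entries): rho(e12) = rho(e1)rho(e2) = row 1: [I, 0]; row 2: [0, -I].
M = (-1)*rho(e2) + (-9)*rho(e12), summed entrywise:
Answer: row 1: [-9*I, I]; row 2: [-I, 9*I]


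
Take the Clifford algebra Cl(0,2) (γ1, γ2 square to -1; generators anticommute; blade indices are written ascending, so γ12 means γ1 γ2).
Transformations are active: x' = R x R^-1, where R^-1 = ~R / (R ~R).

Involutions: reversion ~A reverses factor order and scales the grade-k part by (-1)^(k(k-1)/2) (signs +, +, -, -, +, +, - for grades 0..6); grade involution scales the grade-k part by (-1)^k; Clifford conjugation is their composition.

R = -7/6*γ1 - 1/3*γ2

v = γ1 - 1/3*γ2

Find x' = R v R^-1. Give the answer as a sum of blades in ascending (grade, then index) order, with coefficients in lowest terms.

~R = -7/6*γ1 - 1/3*γ2, and R ~R = -53/36, so R^-1 = ~R / (-53/36).
R v = 19/18 + 13/18*γ12
Answer: 107/159*γ1 + 43/53*γ2


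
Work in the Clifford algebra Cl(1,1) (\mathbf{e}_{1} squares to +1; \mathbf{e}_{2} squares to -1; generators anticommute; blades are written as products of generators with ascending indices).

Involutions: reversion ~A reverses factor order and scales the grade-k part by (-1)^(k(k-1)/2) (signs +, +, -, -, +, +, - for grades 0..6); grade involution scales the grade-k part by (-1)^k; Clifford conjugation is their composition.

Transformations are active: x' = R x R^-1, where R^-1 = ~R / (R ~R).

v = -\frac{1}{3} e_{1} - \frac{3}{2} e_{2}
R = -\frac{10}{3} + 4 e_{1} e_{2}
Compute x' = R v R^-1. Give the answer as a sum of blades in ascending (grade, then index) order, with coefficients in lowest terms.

~R = -\frac{10}{3} - 4 e_{1} e_{2}, and R ~R = -\frac{44}{9}, so R^-1 = ~R / (-\frac{44}{9}).
R v = \frac{64}{9} e_{1} + \frac{19}{3} e_{2}
Answer: \frac{331}{33} e_{1} + \frac{223}{22} e_{2}


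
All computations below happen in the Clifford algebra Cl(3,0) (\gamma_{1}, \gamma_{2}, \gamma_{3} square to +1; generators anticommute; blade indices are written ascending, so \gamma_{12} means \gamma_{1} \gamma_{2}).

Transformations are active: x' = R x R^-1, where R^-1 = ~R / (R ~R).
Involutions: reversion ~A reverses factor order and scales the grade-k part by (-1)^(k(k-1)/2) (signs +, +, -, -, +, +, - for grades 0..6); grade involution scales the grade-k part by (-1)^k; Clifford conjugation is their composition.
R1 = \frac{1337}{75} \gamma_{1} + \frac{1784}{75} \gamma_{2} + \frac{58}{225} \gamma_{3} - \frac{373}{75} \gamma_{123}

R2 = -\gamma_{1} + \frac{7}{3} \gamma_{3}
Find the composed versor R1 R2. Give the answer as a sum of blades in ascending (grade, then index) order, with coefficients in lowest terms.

Distribute over the terms of R2 (each basis-blade product reordered to ascending indices, repeated generators contracted through their squares):
R1 (-\gamma_{1}) = -\frac{1337}{75} + \frac{1784}{75} \gamma_{12} + \frac{58}{225} \gamma_{13} + \frac{373}{75} \gamma_{23}
R1 (\frac{7}{3} \gamma_{3}) = \frac{406}{675} - \frac{2611}{225} \gamma_{12} + \frac{9359}{225} \gamma_{13} + \frac{12488}{225} \gamma_{23}
Summing the partial products and collecting blades:
Answer: -\frac{11627}{675} + \frac{2741}{225} \gamma_{12} + \frac{3139}{75} \gamma_{13} + \frac{13607}{225} \gamma_{23}


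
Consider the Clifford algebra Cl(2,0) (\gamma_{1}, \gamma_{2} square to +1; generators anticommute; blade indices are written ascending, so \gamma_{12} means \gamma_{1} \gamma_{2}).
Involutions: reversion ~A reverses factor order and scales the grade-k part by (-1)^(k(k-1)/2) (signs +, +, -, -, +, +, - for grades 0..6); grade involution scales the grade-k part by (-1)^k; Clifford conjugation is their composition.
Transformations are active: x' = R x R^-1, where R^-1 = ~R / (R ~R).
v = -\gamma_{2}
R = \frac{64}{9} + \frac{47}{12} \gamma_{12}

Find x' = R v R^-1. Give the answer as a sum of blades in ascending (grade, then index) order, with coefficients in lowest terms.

~R = \frac{64}{9} - \frac{47}{12} \gamma_{12}, and R ~R = \frac{85417}{1296}, so R^-1 = ~R / (\frac{85417}{1296}).
R v = -\frac{47}{12} \gamma_{1} - \frac{64}{9} \gamma_{2}
Answer: -\frac{72192}{85417} \gamma_{1} - \frac{45655}{85417} \gamma_{2}


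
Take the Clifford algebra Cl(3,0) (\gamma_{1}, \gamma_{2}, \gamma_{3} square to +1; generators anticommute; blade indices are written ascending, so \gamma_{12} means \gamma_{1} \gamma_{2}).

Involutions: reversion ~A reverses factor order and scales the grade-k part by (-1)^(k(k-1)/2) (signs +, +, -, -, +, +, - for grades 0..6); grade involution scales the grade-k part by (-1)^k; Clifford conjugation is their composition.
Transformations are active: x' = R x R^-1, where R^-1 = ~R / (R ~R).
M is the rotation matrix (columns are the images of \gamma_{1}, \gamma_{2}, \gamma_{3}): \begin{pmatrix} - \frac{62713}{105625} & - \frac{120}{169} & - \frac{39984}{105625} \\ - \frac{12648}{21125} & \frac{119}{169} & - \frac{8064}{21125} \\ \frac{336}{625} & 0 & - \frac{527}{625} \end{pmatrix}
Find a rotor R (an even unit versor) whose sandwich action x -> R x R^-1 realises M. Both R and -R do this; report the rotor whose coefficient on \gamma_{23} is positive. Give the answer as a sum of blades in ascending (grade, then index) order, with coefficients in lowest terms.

Method: write R = a + b12*\gamma_{12} + b13*\gamma_{13} + b23*\gamma_{23} with a^2 + b12^2 + b13^2 + b23^2 = 1 (so R^-1 = ~R). Expanding the columns R e_j ~R gives tr M = 4a^2 - 1 and, from the antisymmetric part, M21 - M12 = -4a*b12, M13 - M31 = 4a*b13, M32 - M23 = -4a*b23.
Here tr M = -\frac{77401}{105625}, so a^2 = (1 + tr M)/4 = \frac{7056}{105625} and a = ±\frac{84}{325}. Taking a = \frac{84}{325}: M21 - M12 = \frac{2352}{21125}, M13 - M31 = -\frac{96768}{105625}, M32 - M23 = \frac{8064}{21125}, giving b12 = -\frac{7}{65}, b13 = -\frac{288}{325}, b23 = -\frac{24}{65}, i.e. R = \frac{84}{325} - \frac{7}{65} \gamma_{12} - \frac{288}{325} \gamma_{13} - \frac{24}{65} \gamma_{23}.
Its \gamma_{23} coefficient is negative, so report the other preimage -R.
Answer: -\frac{84}{325} + \frac{7}{65} \gamma_{12} + \frac{288}{325} \gamma_{13} + \frac{24}{65} \gamma_{23}. Key observation: the double cover Spin(3) -> SO(3) sends R and -R to the same matrix (trace -\frac{77401}{105625} here), so the stated sign of the \gamma_{23} coefficient is what selects one sheet.


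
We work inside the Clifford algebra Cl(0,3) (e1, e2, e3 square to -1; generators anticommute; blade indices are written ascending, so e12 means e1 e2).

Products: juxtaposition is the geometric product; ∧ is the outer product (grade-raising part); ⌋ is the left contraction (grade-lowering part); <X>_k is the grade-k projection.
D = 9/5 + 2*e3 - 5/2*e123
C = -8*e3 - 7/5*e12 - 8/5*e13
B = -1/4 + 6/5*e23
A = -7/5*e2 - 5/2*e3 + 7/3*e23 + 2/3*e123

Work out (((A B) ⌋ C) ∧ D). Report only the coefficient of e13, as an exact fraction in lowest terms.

step 1: -14/5 - 4/5*e1 - 53/20*e2 + 461/200*e3 - 7/12*e23 - 1/6*e123
step 2: 461/25 + 11/500*e1 - 28/25*e2 + 528/25*e3 + 98/25*e12 + 112/25*e13
step 3: 4149/125 + 99/2500*e1 - 252/125*e2 + 9362/125*e3 + 882/125*e12 + 2027/250*e13 - 56/25*e23 - 1913/50*e123
Answer: 2027/250


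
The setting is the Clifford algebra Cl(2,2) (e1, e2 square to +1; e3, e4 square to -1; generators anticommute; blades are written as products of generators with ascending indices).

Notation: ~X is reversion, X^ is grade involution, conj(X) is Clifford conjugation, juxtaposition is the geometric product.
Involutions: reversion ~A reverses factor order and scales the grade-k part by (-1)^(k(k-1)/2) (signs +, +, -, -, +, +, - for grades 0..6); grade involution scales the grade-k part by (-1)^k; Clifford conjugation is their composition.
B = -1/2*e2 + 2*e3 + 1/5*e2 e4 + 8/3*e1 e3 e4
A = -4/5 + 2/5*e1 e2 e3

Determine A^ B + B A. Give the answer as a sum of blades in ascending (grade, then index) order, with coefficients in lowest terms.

first term: 2/5*e2 - 8/5*e3 + 4/5*e1 e2 - 1/5*e1 e3 + 68/75*e2 e4 - 154/75*e1 e3 e4
second term: 2/5*e2 - 8/5*e3 - 4/5*e1 e2 + 1/5*e1 e3 + 68/75*e2 e4 - 154/75*e1 e3 e4
Answer: 4/5*e2 - 16/5*e3 + 136/75*e2 e4 - 308/75*e1 e3 e4


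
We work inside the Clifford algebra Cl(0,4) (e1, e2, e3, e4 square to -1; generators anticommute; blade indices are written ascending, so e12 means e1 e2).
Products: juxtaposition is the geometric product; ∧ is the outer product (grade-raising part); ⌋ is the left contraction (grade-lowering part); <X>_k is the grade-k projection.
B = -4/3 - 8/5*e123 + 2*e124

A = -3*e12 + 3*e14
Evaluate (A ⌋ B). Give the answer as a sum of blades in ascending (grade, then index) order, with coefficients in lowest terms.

step 1: 6*e2 - 24/5*e3 + 6*e4
Answer: 6*e2 - 24/5*e3 + 6*e4


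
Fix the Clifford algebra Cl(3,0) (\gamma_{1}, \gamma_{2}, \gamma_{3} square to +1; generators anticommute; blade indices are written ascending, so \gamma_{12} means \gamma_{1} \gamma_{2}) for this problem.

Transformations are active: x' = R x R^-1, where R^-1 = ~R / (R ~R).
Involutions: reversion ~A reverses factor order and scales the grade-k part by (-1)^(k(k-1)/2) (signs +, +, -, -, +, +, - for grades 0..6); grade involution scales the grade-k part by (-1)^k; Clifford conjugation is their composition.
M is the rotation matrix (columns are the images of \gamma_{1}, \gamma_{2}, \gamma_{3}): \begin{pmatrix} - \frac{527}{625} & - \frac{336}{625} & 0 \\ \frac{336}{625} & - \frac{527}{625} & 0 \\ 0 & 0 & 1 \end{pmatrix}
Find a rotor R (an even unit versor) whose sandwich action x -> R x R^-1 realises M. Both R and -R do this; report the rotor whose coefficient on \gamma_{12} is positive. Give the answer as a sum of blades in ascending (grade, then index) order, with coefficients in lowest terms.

Method: write R = a + b12*\gamma_{12} + b13*\gamma_{13} + b23*\gamma_{23} with a^2 + b12^2 + b13^2 + b23^2 = 1 (so R^-1 = ~R). Expanding the columns R e_j ~R gives tr M = 4a^2 - 1 and, from the antisymmetric part, M21 - M12 = -4a*b12, M13 - M31 = 4a*b13, M32 - M23 = -4a*b23.
Here tr M = -\frac{429}{625}, so a^2 = (1 + tr M)/4 = \frac{49}{625} and a = ±\frac{7}{25}. Taking a = \frac{7}{25}: M21 - M12 = \frac{672}{625}, M13 - M31 = 0, M32 - M23 = 0, giving b12 = -\frac{24}{25}, b13 = 0, b23 = 0, i.e. R = \frac{7}{25} - \frac{24}{25} \gamma_{12}.
Its \gamma_{12} coefficient is negative, so report the other preimage -R.
Answer: -\frac{7}{25} + \frac{24}{25} \gamma_{12}. Why the constraint matters: R and -R act identically through the sandwich — M has trace -\frac{429}{625} either way — so only the sign condition on \gamma_{12} picks one of the two preimages.
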